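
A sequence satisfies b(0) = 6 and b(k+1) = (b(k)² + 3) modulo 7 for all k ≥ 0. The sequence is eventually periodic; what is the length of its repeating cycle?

3

Listing terms: b(0) = 6, b(1) = 4, b(2) = 5, b(3) = 0, b(4) = 3, b(5) = 5.
Since b(5) = b(2) = 5, the sequence is eventually periodic: after a pre-period of length 2 it cycles with period 3.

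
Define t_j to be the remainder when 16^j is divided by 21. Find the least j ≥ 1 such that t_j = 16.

1

Listing terms: t_0 = 1,  t_1 = 16,  t_2 = 4,  t_3 = 1.
The sequence repeats with period 3.
The value 16 first appears (with j ≥ 1) at t_1.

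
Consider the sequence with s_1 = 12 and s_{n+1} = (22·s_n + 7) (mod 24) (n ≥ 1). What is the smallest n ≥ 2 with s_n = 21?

s_1 = 12,  s_2 = 7,  s_3 = 17,  s_4 = 21,  s_5 = 13,  s_6 = 5,  s_7 = 21.
Since s_7 = s_4 = 21, the sequence is eventually periodic: after a pre-period of length 3 it cycles with period 3.
The value 21 first appears (with n ≥ 2) at s_4.

4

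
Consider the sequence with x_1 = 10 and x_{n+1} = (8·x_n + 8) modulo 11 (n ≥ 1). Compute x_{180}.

Computing terms: x_1 = 10, x_2 = 0, x_3 = 8, x_4 = 6, x_5 = 1, x_6 = 5, x_7 = 4, x_8 = 7, x_9 = 9, x_{10} = 3, x_{11} = 10.
Since x_{11} = x_1 = 10, the sequence is periodic with period 10.
(180 - 1) mod 10 = 9, so x_{180} = x_{10} = 3.

3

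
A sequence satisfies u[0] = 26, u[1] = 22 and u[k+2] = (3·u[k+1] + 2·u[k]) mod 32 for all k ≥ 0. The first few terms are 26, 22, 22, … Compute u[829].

30

We have u[0] = 26; u[1] = 22; u[2] = 22; u[3] = 14; u[4] = 22; u[5] = 30; u[6] = 6; u[7] = 14; u[8] = 22.
Since (u[7], u[8]) = (u[3], u[4]) = (14, 22) (two consecutive terms determine the rest), the sequence is eventually periodic: after a pre-period of length 3 it cycles with period 4.
For k ≥ 3, u[k] depends only on (k - 3) mod 4. (829 - 3) mod 4 = 2, so u[829] = u[5] = 30.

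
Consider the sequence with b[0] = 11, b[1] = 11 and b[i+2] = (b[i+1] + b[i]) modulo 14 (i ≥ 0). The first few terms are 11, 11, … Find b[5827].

5

b[0] = 11,  b[1] = 11,  b[2] = 8,  b[3] = 5,  b[4] = 13,  b[5] = 4,  b[6] = 3,  b[7] = 7,  b[8] = 10,  b[9] = 3,  b[10] = 13,  b[11] = 2,  b[12] = 1,  b[13] = 3,  b[14] = 4,  b[15] = 7,  b[16] = 11,  b[17] = 4,  b[18] = 1,  b[19] = 5,  b[20] = 6,  b[21] = 11,  b[22] = 3,  b[23] = 0,  b[24] = 3,  b[25] = 3,  b[26] = 6,  b[27] = 9,  b[28] = 1,  b[29] = 10,  b[30] = 11,  b[31] = 7,  b[32] = 4,  b[33] = 11,  b[34] = 1,  b[35] = 12,  b[36] = 13,  b[37] = 11,  b[38] = 10,  b[39] = 7,  b[40] = 3,  b[41] = 10,  b[42] = 13,  b[43] = 9,  b[44] = 8,  b[45] = 3,  b[46] = 11,  b[47] = 0,  b[48] = 11,  b[49] = 11.
The sequence repeats with period 48.
So b[5827] = b[0 + ((5827-0) mod 48)] = b[19] = 5.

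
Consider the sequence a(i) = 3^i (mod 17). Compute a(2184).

Computing terms: a(0) = 1, a(1) = 3, a(2) = 9, a(3) = 10, a(4) = 13, a(5) = 5, a(6) = 15, a(7) = 11, a(8) = 16, a(9) = 14, a(10) = 8, a(11) = 7, a(12) = 4, a(13) = 12, a(14) = 2, a(15) = 6, a(16) = 1.
Since a(16) = a(0) = 1, the sequence is periodic with period 16.
So a(2184) = a(0 + ((2184-0) mod 16)) = a(8) = 16.

16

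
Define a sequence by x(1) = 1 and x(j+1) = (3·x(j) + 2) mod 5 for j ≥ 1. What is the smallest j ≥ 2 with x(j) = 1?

5

Computing terms: x(1) = 1; x(2) = 0; x(3) = 2; x(4) = 3; x(5) = 1.
Since x(5) = x(1) = 1, the sequence is periodic with period 4.
The value 1 next appears (with j ≥ 2) at x(5).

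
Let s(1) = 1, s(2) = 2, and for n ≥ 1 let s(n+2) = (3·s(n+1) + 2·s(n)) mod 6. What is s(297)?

s(1) = 1,  s(2) = 2,  s(3) = 2,  s(4) = 4,  s(5) = 4,  s(6) = 2,  s(7) = 2.
Since (s(6), s(7)) = (s(2), s(3)) = (2, 2) (two consecutive terms determine the rest), the sequence is eventually periodic: after a pre-period of length 1 it cycles with period 4.
For n ≥ 2, s(n) depends only on (n - 2) mod 4. (297 - 2) mod 4 = 3, so s(297) = s(5) = 4.

4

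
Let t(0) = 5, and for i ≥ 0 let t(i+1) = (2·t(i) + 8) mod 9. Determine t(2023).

t(0) = 5; t(1) = 0; t(2) = 8; t(3) = 6; t(4) = 2; t(5) = 3; t(6) = 5.
Since t(6) = t(0) = 5, the sequence is periodic with period 6.
(2023 - 0) mod 6 = 1, so t(2023) = t(1) = 0.

0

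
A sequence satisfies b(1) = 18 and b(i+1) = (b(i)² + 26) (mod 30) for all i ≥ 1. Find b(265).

12

Computing terms: b(1) = 18, b(2) = 20, b(3) = 6, b(4) = 2, b(5) = 0, b(6) = 26, b(7) = 12, b(8) = 20.
Since b(8) = b(2) = 20, the sequence is eventually periodic: after a pre-period of length 1 it cycles with period 6.
For i ≥ 2, b(i) depends only on (i - 2) mod 6. (265 - 2) mod 6 = 5, so b(265) = b(7) = 12.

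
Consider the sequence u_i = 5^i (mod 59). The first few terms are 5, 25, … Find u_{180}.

49

We have u_1 = 5,  u_2 = 25,  u_3 = 7,  u_4 = 35,  u_5 = 57,  u_6 = 49,  u_7 = 9,  u_8 = 45,  u_9 = 48,  u_{10} = 4,  u_{11} = 20,  u_{12} = 41,  u_{13} = 28,  u_{14} = 22,  u_{15} = 51,  u_{16} = 19,  u_{17} = 36,  u_{18} = 3,  u_{19} = 15,  u_{20} = 16,  u_{21} = 21,  u_{22} = 46,  u_{23} = 53,  u_{24} = 29,  u_{25} = 27,  u_{26} = 17,  u_{27} = 26,  u_{28} = 12,  u_{29} = 1,  u_{30} = 5.
The sequence repeats with period 29.
(180 - 1) mod 29 = 5, so u_{180} = u_6 = 49.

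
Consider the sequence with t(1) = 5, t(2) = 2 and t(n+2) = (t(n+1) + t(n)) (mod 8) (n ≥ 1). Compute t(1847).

0

Computing terms: t(1) = 5; t(2) = 2; t(3) = 7; t(4) = 1; t(5) = 0; t(6) = 1; t(7) = 1; t(8) = 2; t(9) = 3; t(10) = 5; t(11) = 0; t(12) = 5; t(13) = 5; t(14) = 2.
Since (t(13), t(14)) = (t(1), t(2)) = (5, 2) (two consecutive terms determine the rest), the sequence is periodic with period 12.
(1847 - 1) mod 12 = 10, so t(1847) = t(11) = 0.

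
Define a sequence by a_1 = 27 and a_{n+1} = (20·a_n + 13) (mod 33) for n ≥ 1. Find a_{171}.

27

a_1 = 27,  a_2 = 25,  a_3 = 18,  a_4 = 10,  a_5 = 15,  a_6 = 16,  a_7 = 3,  a_8 = 7,  a_9 = 21,  a_{10} = 4,  a_{11} = 27.
The sequence repeats with period 10.
(171 - 1) mod 10 = 0, so a_{171} = a_1 = 27.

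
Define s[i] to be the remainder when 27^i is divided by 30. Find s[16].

21

s[0] = 1; s[1] = 27; s[2] = 9; s[3] = 3; s[4] = 21; s[5] = 27.
Since s[5] = s[1] = 27, the sequence is eventually periodic: after a pre-period of length 1 it cycles with period 4.
For i ≥ 1, s[i] depends only on (i - 1) mod 4. (16 - 1) mod 4 = 3, so s[16] = s[4] = 21.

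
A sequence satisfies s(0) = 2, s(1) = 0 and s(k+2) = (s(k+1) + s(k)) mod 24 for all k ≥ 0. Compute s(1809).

Computing terms: s(0) = 2,  s(1) = 0,  s(2) = 2,  s(3) = 2,  s(4) = 4,  s(5) = 6,  s(6) = 10,  s(7) = 16,  s(8) = 2,  s(9) = 18,  s(10) = 20,  s(11) = 14,  s(12) = 10,  s(13) = 0,  s(14) = 10,  s(15) = 10,  s(16) = 20,  s(17) = 6,  s(18) = 2,  s(19) = 8,  s(20) = 10,  s(21) = 18,  s(22) = 4,  s(23) = 22,  s(24) = 2,  s(25) = 0.
The sequence repeats with period 24.
So s(1809) = s(0 + ((1809-0) mod 24)) = s(9) = 18.

18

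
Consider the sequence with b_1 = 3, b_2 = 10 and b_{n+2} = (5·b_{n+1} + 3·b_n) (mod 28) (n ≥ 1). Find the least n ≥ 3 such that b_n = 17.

4

Listing terms: b_1 = 3,  b_2 = 10,  b_3 = 3,  b_4 = 17,  b_5 = 10,  b_6 = 17,  b_7 = 3,  b_8 = 10.
The sequence repeats with period 6.
The value 17 first appears (with n ≥ 3) at b_4.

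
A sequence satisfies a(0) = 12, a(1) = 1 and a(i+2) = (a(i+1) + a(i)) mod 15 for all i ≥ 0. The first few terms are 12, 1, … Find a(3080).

12

Computing terms: a(0) = 12, a(1) = 1, a(2) = 13, a(3) = 14, a(4) = 12, a(5) = 11, a(6) = 8, a(7) = 4, a(8) = 12, a(9) = 1.
Since (a(8), a(9)) = (a(0), a(1)) = (12, 1) (two consecutive terms determine the rest), the sequence is periodic with period 8.
So a(3080) = a(0 + ((3080-0) mod 8)) = a(0) = 12.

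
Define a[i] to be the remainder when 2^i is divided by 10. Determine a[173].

2

We have a[1] = 2, a[2] = 4, a[3] = 8, a[4] = 6, a[5] = 2.
The sequence repeats with period 4.
So a[173] = a[1 + ((173-1) mod 4)] = a[1] = 2.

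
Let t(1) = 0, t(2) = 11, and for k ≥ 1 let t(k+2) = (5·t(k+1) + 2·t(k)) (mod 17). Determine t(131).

4

t(1) = 0,  t(2) = 11,  t(3) = 4,  t(4) = 8,  t(5) = 14,  t(6) = 1,  t(7) = 16,  t(8) = 14,  t(9) = 0,  t(10) = 11.
The sequence repeats with period 8.
(131 - 1) mod 8 = 2, so t(131) = t(3) = 4.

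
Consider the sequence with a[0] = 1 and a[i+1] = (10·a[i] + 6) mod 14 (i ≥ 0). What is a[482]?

Computing terms: a[0] = 1, a[1] = 2, a[2] = 12, a[3] = 0, a[4] = 6, a[5] = 10, a[6] = 8, a[7] = 2.
Since a[7] = a[1] = 2, the sequence is eventually periodic: after a pre-period of length 1 it cycles with period 6.
For i ≥ 1, a[i] depends only on (i - 1) mod 6. (482 - 1) mod 6 = 1, so a[482] = a[2] = 12.

12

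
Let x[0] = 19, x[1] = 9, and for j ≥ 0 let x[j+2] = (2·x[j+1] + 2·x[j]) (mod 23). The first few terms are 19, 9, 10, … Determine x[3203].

4

x[0] = 19,  x[1] = 9,  x[2] = 10,  x[3] = 15,  x[4] = 4,  x[5] = 15,  x[6] = 15,  x[7] = 14,  x[8] = 12,  x[9] = 6,  x[10] = 13,  x[11] = 15,  x[12] = 10,  x[13] = 4,  x[14] = 5,  x[15] = 18,  x[16] = 0,  x[17] = 13,  x[18] = 3,  x[19] = 9,  x[20] = 1,  x[21] = 20,  x[22] = 19,  x[23] = 9.
The sequence repeats with period 22.
(3203 - 0) mod 22 = 13, so x[3203] = x[13] = 4.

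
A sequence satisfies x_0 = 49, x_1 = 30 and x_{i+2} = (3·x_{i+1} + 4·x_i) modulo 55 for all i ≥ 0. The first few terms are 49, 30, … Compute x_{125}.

31

Computing terms: x_0 = 49,  x_1 = 30,  x_2 = 11,  x_3 = 43,  x_4 = 8,  x_5 = 31,  x_6 = 15,  x_7 = 4,  x_8 = 17,  x_9 = 12,  x_{10} = 49,  x_{11} = 30.
The sequence repeats with period 10.
(125 - 0) mod 10 = 5, so x_{125} = x_5 = 31.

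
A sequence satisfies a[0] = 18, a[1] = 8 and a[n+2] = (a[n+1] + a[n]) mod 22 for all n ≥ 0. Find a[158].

We have a[0] = 18,  a[1] = 8,  a[2] = 4,  a[3] = 12,  a[4] = 16,  a[5] = 6,  a[6] = 0,  a[7] = 6,  a[8] = 6,  a[9] = 12,  a[10] = 18,  a[11] = 8.
The sequence repeats with period 10.
So a[158] = a[0 + ((158-0) mod 10)] = a[8] = 6.

6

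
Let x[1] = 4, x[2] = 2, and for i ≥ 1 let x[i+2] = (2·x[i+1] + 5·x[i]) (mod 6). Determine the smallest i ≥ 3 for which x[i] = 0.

3

Listing terms: x[1] = 4; x[2] = 2; x[3] = 0; x[4] = 4; x[5] = 2.
Since (x[4], x[5]) = (x[1], x[2]) = (4, 2) (two consecutive terms determine the rest), the sequence is periodic with period 3.
The value 0 first appears (with i ≥ 3) at x[3].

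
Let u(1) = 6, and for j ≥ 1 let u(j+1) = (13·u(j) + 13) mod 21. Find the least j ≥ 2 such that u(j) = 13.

We have u(1) = 6; u(2) = 7; u(3) = 20; u(4) = 0; u(5) = 13; u(6) = 14; u(7) = 6.
Since u(7) = u(1) = 6, the sequence is periodic with period 6.
The value 13 first appears (with j ≥ 2) at u(5).

5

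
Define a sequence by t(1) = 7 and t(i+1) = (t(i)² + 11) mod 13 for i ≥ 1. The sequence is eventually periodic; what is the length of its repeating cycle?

3

Listing terms: t(1) = 7; t(2) = 8; t(3) = 10; t(4) = 7.
The sequence repeats with period 3.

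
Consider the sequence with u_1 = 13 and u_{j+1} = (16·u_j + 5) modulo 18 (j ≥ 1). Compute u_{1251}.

5

u_1 = 13; u_2 = 15; u_3 = 11; u_4 = 1; u_5 = 3; u_6 = 17; u_7 = 7; u_8 = 9; u_9 = 5; u_{10} = 13.
The sequence repeats with period 9.
(1251 - 1) mod 9 = 8, so u_{1251} = u_9 = 5.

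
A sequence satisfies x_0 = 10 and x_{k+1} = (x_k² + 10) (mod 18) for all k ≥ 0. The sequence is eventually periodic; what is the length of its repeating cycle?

3

x_0 = 10, x_1 = 2, x_2 = 14, x_3 = 8, x_4 = 2.
Since x_4 = x_1 = 2, the sequence is eventually periodic: after a pre-period of length 1 it cycles with period 3.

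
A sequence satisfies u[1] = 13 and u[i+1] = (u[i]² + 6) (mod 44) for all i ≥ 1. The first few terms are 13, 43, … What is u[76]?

We have u[1] = 13,  u[2] = 43,  u[3] = 7,  u[4] = 11,  u[5] = 39,  u[6] = 31,  u[7] = 43.
Since u[7] = u[2] = 43, the sequence is eventually periodic: after a pre-period of length 1 it cycles with period 5.
For i ≥ 2, u[i] depends only on (i - 2) mod 5. (76 - 2) mod 5 = 4, so u[76] = u[6] = 31.

31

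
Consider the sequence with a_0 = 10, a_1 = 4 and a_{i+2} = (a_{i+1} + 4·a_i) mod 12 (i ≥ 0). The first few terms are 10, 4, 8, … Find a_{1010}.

8

We have a_0 = 10, a_1 = 4, a_2 = 8, a_3 = 0, a_4 = 8, a_5 = 8, a_6 = 4, a_7 = 0, a_8 = 4, a_9 = 4, a_{10} = 8.
Since (a_9, a_{10}) = (a_1, a_2) = (4, 8) (two consecutive terms determine the rest), the sequence is eventually periodic: after a pre-period of length 1 it cycles with period 8.
For i ≥ 1, a_i depends only on (i - 1) mod 8. (1010 - 1) mod 8 = 1, so a_{1010} = a_2 = 8.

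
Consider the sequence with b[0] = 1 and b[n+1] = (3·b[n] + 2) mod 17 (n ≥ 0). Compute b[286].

b[0] = 1, b[1] = 5, b[2] = 0, b[3] = 2, b[4] = 8, b[5] = 9, b[6] = 12, b[7] = 4, b[8] = 14, b[9] = 10, b[10] = 15, b[11] = 13, b[12] = 7, b[13] = 6, b[14] = 3, b[15] = 11, b[16] = 1.
Since b[16] = b[0] = 1, the sequence is periodic with period 16.
(286 - 0) mod 16 = 14, so b[286] = b[14] = 3.

3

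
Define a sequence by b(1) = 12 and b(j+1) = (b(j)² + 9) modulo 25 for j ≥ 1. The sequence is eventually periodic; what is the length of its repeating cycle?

5

Listing terms: b(1) = 12,  b(2) = 3,  b(3) = 18,  b(4) = 8,  b(5) = 23,  b(6) = 13,  b(7) = 3.
Since b(7) = b(2) = 3, the sequence is eventually periodic: after a pre-period of length 1 it cycles with period 5.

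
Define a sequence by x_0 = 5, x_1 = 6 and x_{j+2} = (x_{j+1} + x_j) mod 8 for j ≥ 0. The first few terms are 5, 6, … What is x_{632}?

Listing terms: x_0 = 5, x_1 = 6, x_2 = 3, x_3 = 1, x_4 = 4, x_5 = 5, x_6 = 1, x_7 = 6, x_8 = 7, x_9 = 5, x_{10} = 4, x_{11} = 1, x_{12} = 5, x_{13} = 6.
Since (x_{12}, x_{13}) = (x_0, x_1) = (5, 6) (two consecutive terms determine the rest), the sequence is periodic with period 12.
(632 - 0) mod 12 = 8, so x_{632} = x_8 = 7.

7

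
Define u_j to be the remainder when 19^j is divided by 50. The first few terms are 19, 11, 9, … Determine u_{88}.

41

Computing terms: u_1 = 19; u_2 = 11; u_3 = 9; u_4 = 21; u_5 = 49; u_6 = 31; u_7 = 39; u_8 = 41; u_9 = 29; u_{10} = 1; u_{11} = 19.
Since u_{11} = u_1 = 19, the sequence is periodic with period 10.
So u_{88} = u_{1 + ((88-1) mod 10)} = u_8 = 41.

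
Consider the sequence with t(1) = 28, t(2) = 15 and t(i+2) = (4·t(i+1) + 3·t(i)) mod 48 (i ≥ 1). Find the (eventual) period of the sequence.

8

Computing terms: t(1) = 28, t(2) = 15, t(3) = 0, t(4) = 45, t(5) = 36, t(6) = 39, t(7) = 24, t(8) = 21, t(9) = 12, t(10) = 15, t(11) = 0.
Since (t(10), t(11)) = (t(2), t(3)) = (15, 0) (two consecutive terms determine the rest), the sequence is eventually periodic: after a pre-period of length 1 it cycles with period 8.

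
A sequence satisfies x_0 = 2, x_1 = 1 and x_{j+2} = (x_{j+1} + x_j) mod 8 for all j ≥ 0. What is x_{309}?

We have x_0 = 2; x_1 = 1; x_2 = 3; x_3 = 4; x_4 = 7; x_5 = 3; x_6 = 2; x_7 = 5; x_8 = 7; x_9 = 4; x_{10} = 3; x_{11} = 7; x_{12} = 2; x_{13} = 1.
Since (x_{12}, x_{13}) = (x_0, x_1) = (2, 1) (two consecutive terms determine the rest), the sequence is periodic with period 12.
So x_{309} = x_{0 + ((309-0) mod 12)} = x_9 = 4.

4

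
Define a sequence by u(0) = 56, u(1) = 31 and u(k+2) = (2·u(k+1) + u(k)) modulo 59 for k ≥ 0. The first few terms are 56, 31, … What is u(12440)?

56

u(0) = 56, u(1) = 31, u(2) = 0, u(3) = 31, u(4) = 3, u(5) = 37, u(6) = 18, u(7) = 14, u(8) = 46, u(9) = 47, u(10) = 22, u(11) = 32, u(12) = 27, u(13) = 27, u(14) = 22, u(15) = 12, u(16) = 46, u(17) = 45, u(18) = 18, u(19) = 22, u(20) = 3, u(21) = 28, u(22) = 0, u(23) = 28, u(24) = 56, u(25) = 22, u(26) = 41, u(27) = 45, u(28) = 13, u(29) = 12, u(30) = 37, u(31) = 27, u(32) = 32, u(33) = 32, u(34) = 37, u(35) = 47, u(36) = 13, u(37) = 14, u(38) = 41, u(39) = 37, u(40) = 56, u(41) = 31.
The sequence repeats with period 40.
So u(12440) = u(0 + ((12440-0) mod 40)) = u(0) = 56.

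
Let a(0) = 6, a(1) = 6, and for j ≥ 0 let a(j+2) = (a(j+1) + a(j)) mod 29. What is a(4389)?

10

We have a(0) = 6; a(1) = 6; a(2) = 12; a(3) = 18; a(4) = 1; a(5) = 19; a(6) = 20; a(7) = 10; a(8) = 1; a(9) = 11; a(10) = 12; a(11) = 23; a(12) = 6; a(13) = 0; a(14) = 6; a(15) = 6.
Since (a(14), a(15)) = (a(0), a(1)) = (6, 6) (two consecutive terms determine the rest), the sequence is periodic with period 14.
(4389 - 0) mod 14 = 7, so a(4389) = a(7) = 10.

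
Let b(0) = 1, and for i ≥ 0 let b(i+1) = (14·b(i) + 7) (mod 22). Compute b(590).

We have b(0) = 1,  b(1) = 21,  b(2) = 15,  b(3) = 19,  b(4) = 9,  b(5) = 1.
Since b(5) = b(0) = 1, the sequence is periodic with period 5.
So b(590) = b(0 + ((590-0) mod 5)) = b(0) = 1.

1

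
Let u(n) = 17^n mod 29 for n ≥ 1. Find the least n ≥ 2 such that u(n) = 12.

We have u(1) = 17; u(2) = 28; u(3) = 12; u(4) = 1; u(5) = 17.
The sequence repeats with period 4.
The value 12 first appears (with n ≥ 2) at u(3).

3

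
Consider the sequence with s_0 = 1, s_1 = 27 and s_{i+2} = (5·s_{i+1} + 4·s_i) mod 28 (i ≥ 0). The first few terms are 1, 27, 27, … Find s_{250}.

11

s_0 = 1, s_1 = 27, s_2 = 27, s_3 = 19, s_4 = 7, s_5 = 27, s_6 = 23, s_7 = 27, s_8 = 3, s_9 = 11, s_{10} = 11, s_{11} = 15, s_{12} = 7, s_{13} = 11, s_{14} = 27, s_{15} = 11, s_{16} = 23, s_{17} = 19, s_{18} = 19, s_{19} = 3, s_{20} = 7, s_{21} = 19, s_{22} = 11, s_{23} = 19, s_{24} = 27, s_{25} = 15, s_{26} = 15, s_{27} = 23, s_{28} = 7, s_{29} = 15, s_{30} = 19, s_{31} = 15, s_{32} = 11, s_{33} = 3, s_{34} = 3, s_{35} = 27, s_{36} = 7, s_{37} = 3, s_{38} = 15, s_{39} = 3, s_{40} = 19, s_{41} = 23, s_{42} = 23, s_{43} = 11, s_{44} = 7, s_{45} = 23, s_{46} = 3, s_{47} = 23, s_{48} = 15, s_{49} = 27, s_{50} = 27.
Since (s_{49}, s_{50}) = (s_1, s_2) = (27, 27) (two consecutive terms determine the rest), the sequence is eventually periodic: after a pre-period of length 1 it cycles with period 48.
For i ≥ 1, s_i depends only on (i - 1) mod 48. (250 - 1) mod 48 = 9, so s_{250} = s_{10} = 11.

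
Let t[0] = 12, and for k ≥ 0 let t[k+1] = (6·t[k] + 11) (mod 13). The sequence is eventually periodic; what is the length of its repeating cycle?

t[0] = 12; t[1] = 5; t[2] = 2; t[3] = 10; t[4] = 6; t[5] = 8; t[6] = 7; t[7] = 1; t[8] = 4; t[9] = 9; t[10] = 0; t[11] = 11; t[12] = 12.
Since t[12] = t[0] = 12, the sequence is periodic with period 12.

12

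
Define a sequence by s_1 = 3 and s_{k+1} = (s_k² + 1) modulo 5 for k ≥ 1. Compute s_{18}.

1

Computing terms: s_1 = 3; s_2 = 0; s_3 = 1; s_4 = 2; s_5 = 0.
Since s_5 = s_2 = 0, the sequence is eventually periodic: after a pre-period of length 1 it cycles with period 3.
For k ≥ 2, s_k depends only on (k - 2) mod 3. (18 - 2) mod 3 = 1, so s_{18} = s_3 = 1.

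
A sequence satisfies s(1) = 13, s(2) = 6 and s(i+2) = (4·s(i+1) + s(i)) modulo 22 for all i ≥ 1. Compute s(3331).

Listing terms: s(1) = 13,  s(2) = 6,  s(3) = 15,  s(4) = 0,  s(5) = 15,  s(6) = 16,  s(7) = 13,  s(8) = 2,  s(9) = 21,  s(10) = 20,  s(11) = 13,  s(12) = 6.
The sequence repeats with period 10.
So s(3331) = s(1 + ((3331-1) mod 10)) = s(1) = 13.

13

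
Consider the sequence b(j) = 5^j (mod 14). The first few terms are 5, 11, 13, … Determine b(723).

13

Listing terms: b(1) = 5; b(2) = 11; b(3) = 13; b(4) = 9; b(5) = 3; b(6) = 1; b(7) = 5.
The sequence repeats with period 6.
(723 - 1) mod 6 = 2, so b(723) = b(3) = 13.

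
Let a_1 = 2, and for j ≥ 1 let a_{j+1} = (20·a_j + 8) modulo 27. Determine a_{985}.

Listing terms: a_1 = 2, a_2 = 21, a_3 = 23, a_4 = 9, a_5 = 26, a_6 = 15, a_7 = 11, a_8 = 12, a_9 = 5, a_{10} = 0, a_{11} = 8, a_{12} = 6, a_{13} = 20, a_{14} = 3, a_{15} = 14, a_{16} = 18, a_{17} = 17, a_{18} = 24, a_{19} = 2.
The sequence repeats with period 18.
So a_{985} = a_{1 + ((985-1) mod 18)} = a_{13} = 20.

20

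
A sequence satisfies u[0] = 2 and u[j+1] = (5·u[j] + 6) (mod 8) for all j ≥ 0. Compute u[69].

Computing terms: u[0] = 2,  u[1] = 0,  u[2] = 6,  u[3] = 4,  u[4] = 2.
Since u[4] = u[0] = 2, the sequence is periodic with period 4.
So u[69] = u[0 + ((69-0) mod 4)] = u[1] = 0.

0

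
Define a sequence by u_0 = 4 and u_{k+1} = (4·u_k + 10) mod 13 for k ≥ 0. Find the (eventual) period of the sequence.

Listing terms: u_0 = 4; u_1 = 0; u_2 = 10; u_3 = 11; u_4 = 2; u_5 = 5; u_6 = 4.
Since u_6 = u_0 = 4, the sequence is periodic with period 6.

6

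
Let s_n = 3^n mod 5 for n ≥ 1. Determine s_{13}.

3

s_1 = 3, s_2 = 4, s_3 = 2, s_4 = 1, s_5 = 3.
The sequence repeats with period 4.
So s_{13} = s_{1 + ((13-1) mod 4)} = s_1 = 3.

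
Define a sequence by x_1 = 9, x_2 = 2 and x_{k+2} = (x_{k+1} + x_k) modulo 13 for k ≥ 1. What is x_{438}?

0

We have x_1 = 9, x_2 = 2, x_3 = 11, x_4 = 0, x_5 = 11, x_6 = 11, x_7 = 9, x_8 = 7, x_9 = 3, x_{10} = 10, x_{11} = 0, x_{12} = 10, x_{13} = 10, x_{14} = 7, x_{15} = 4, x_{16} = 11, x_{17} = 2, x_{18} = 0, x_{19} = 2, x_{20} = 2, x_{21} = 4, x_{22} = 6, x_{23} = 10, x_{24} = 3, x_{25} = 0, x_{26} = 3, x_{27} = 3, x_{28} = 6, x_{29} = 9, x_{30} = 2.
Since (x_{29}, x_{30}) = (x_1, x_2) = (9, 2) (two consecutive terms determine the rest), the sequence is periodic with period 28.
(438 - 1) mod 28 = 17, so x_{438} = x_{18} = 0.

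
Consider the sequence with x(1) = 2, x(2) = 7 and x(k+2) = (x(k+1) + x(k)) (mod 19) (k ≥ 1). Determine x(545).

Computing terms: x(1) = 2, x(2) = 7, x(3) = 9, x(4) = 16, x(5) = 6, x(6) = 3, x(7) = 9, x(8) = 12, x(9) = 2, x(10) = 14, x(11) = 16, x(12) = 11, x(13) = 8, x(14) = 0, x(15) = 8, x(16) = 8, x(17) = 16, x(18) = 5, x(19) = 2, x(20) = 7.
The sequence repeats with period 18.
So x(545) = x(1 + ((545-1) mod 18)) = x(5) = 6.

6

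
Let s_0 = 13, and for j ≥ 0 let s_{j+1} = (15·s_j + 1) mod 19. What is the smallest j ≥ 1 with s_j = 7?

We have s_0 = 13, s_1 = 6, s_2 = 15, s_3 = 17, s_4 = 9, s_5 = 3, s_6 = 8, s_7 = 7, s_8 = 11, s_9 = 14, s_{10} = 2, s_{11} = 12, s_{12} = 10, s_{13} = 18, s_{14} = 5, s_{15} = 0, s_{16} = 1, s_{17} = 16, s_{18} = 13.
Since s_{18} = s_0 = 13, the sequence is periodic with period 18.
The value 7 first appears (with j ≥ 1) at s_7.

7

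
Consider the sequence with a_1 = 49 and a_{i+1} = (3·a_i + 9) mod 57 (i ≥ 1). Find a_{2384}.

a_1 = 49; a_2 = 42; a_3 = 21; a_4 = 15; a_5 = 54; a_6 = 0; a_7 = 9; a_8 = 36; a_9 = 3; a_{10} = 18; a_{11} = 6; a_{12} = 27; a_{13} = 33; a_{14} = 51; a_{15} = 48; a_{16} = 39; a_{17} = 12; a_{18} = 45; a_{19} = 30; a_{20} = 42.
Since a_{20} = a_2 = 42, the sequence is eventually periodic: after a pre-period of length 1 it cycles with period 18.
For i ≥ 2, a_i depends only on (i - 2) mod 18. (2384 - 2) mod 18 = 6, so a_{2384} = a_8 = 36.

36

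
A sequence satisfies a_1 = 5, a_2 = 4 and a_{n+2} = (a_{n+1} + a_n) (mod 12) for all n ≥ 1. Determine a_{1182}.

11

Listing terms: a_1 = 5, a_2 = 4, a_3 = 9, a_4 = 1, a_5 = 10, a_6 = 11, a_7 = 9, a_8 = 8, a_9 = 5, a_{10} = 1, a_{11} = 6, a_{12} = 7, a_{13} = 1, a_{14} = 8, a_{15} = 9, a_{16} = 5, a_{17} = 2, a_{18} = 7, a_{19} = 9, a_{20} = 4, a_{21} = 1, a_{22} = 5, a_{23} = 6, a_{24} = 11, a_{25} = 5, a_{26} = 4.
Since (a_{25}, a_{26}) = (a_1, a_2) = (5, 4) (two consecutive terms determine the rest), the sequence is periodic with period 24.
(1182 - 1) mod 24 = 5, so a_{1182} = a_6 = 11.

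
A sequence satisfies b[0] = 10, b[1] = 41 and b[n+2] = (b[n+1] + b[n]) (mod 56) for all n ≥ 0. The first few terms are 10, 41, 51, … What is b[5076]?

Computing terms: b[0] = 10; b[1] = 41; b[2] = 51; b[3] = 36; b[4] = 31; b[5] = 11; b[6] = 42; b[7] = 53; b[8] = 39; b[9] = 36; b[10] = 19; b[11] = 55; b[12] = 18; b[13] = 17; b[14] = 35; b[15] = 52; b[16] = 31; b[17] = 27; b[18] = 2; b[19] = 29; b[20] = 31; b[21] = 4; b[22] = 35; b[23] = 39; b[24] = 18; b[25] = 1; b[26] = 19; b[27] = 20; b[28] = 39; b[29] = 3; b[30] = 42; b[31] = 45; b[32] = 31; b[33] = 20; b[34] = 51; b[35] = 15; b[36] = 10; b[37] = 25; b[38] = 35; b[39] = 4; b[40] = 39; b[41] = 43; b[42] = 26; b[43] = 13; b[44] = 39; b[45] = 52; b[46] = 35; b[47] = 31; b[48] = 10; b[49] = 41.
Since (b[48], b[49]) = (b[0], b[1]) = (10, 41) (two consecutive terms determine the rest), the sequence is periodic with period 48.
So b[5076] = b[0 + ((5076-0) mod 48)] = b[36] = 10.

10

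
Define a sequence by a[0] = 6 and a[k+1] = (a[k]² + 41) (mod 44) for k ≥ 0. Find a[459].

a[0] = 6,  a[1] = 33,  a[2] = 30,  a[3] = 17,  a[4] = 22,  a[5] = 41,  a[6] = 6.
The sequence repeats with period 6.
(459 - 0) mod 6 = 3, so a[459] = a[3] = 17.

17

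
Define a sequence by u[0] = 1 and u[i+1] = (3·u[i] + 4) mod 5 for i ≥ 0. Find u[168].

Computing terms: u[0] = 1, u[1] = 2, u[2] = 0, u[3] = 4, u[4] = 1.
Since u[4] = u[0] = 1, the sequence is periodic with period 4.
(168 - 0) mod 4 = 0, so u[168] = u[0] = 1.

1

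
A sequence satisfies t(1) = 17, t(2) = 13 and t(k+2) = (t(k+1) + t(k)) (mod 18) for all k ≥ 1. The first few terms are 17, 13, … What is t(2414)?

We have t(1) = 17, t(2) = 13, t(3) = 12, t(4) = 7, t(5) = 1, t(6) = 8, t(7) = 9, t(8) = 17, t(9) = 8, t(10) = 7, t(11) = 15, t(12) = 4, t(13) = 1, t(14) = 5, t(15) = 6, t(16) = 11, t(17) = 17, t(18) = 10, t(19) = 9, t(20) = 1, t(21) = 10, t(22) = 11, t(23) = 3, t(24) = 14, t(25) = 17, t(26) = 13.
Since (t(25), t(26)) = (t(1), t(2)) = (17, 13) (two consecutive terms determine the rest), the sequence is periodic with period 24.
(2414 - 1) mod 24 = 13, so t(2414) = t(14) = 5.

5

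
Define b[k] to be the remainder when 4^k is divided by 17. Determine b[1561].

4

b[0] = 1; b[1] = 4; b[2] = 16; b[3] = 13; b[4] = 1.
The sequence repeats with period 4.
(1561 - 0) mod 4 = 1, so b[1561] = b[1] = 4.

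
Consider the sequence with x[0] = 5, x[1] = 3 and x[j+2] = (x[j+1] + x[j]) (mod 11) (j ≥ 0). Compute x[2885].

Computing terms: x[0] = 5,  x[1] = 3,  x[2] = 8,  x[3] = 0,  x[4] = 8,  x[5] = 8,  x[6] = 5,  x[7] = 2,  x[8] = 7,  x[9] = 9,  x[10] = 5,  x[11] = 3.
Since (x[10], x[11]) = (x[0], x[1]) = (5, 3) (two consecutive terms determine the rest), the sequence is periodic with period 10.
So x[2885] = x[0 + ((2885-0) mod 10)] = x[5] = 8.

8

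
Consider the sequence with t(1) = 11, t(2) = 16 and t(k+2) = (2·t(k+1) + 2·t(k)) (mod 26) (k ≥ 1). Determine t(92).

10

We have t(1) = 11; t(2) = 16; t(3) = 2; t(4) = 10; t(5) = 24; t(6) = 16; t(7) = 2.
Since (t(6), t(7)) = (t(2), t(3)) = (16, 2) (two consecutive terms determine the rest), the sequence is eventually periodic: after a pre-period of length 1 it cycles with period 4.
For k ≥ 2, t(k) depends only on (k - 2) mod 4. (92 - 2) mod 4 = 2, so t(92) = t(4) = 10.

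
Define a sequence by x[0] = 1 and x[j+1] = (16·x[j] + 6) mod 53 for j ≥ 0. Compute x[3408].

40

We have x[0] = 1; x[1] = 22; x[2] = 40; x[3] = 10; x[4] = 7; x[5] = 12; x[6] = 39; x[7] = 47; x[8] = 16; x[9] = 50; x[10] = 11; x[11] = 23; x[12] = 3; x[13] = 1.
The sequence repeats with period 13.
So x[3408] = x[0 + ((3408-0) mod 13)] = x[2] = 40.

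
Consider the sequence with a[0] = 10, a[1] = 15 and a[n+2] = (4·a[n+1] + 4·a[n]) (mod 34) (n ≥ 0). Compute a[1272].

24

a[0] = 10; a[1] = 15; a[2] = 32; a[3] = 18; a[4] = 30; a[5] = 22; a[6] = 4; a[7] = 2; a[8] = 24; a[9] = 2; a[10] = 2; a[11] = 16; a[12] = 4; a[13] = 12; a[14] = 30; a[15] = 32; a[16] = 10; a[17] = 32; a[18] = 32; a[19] = 18.
Since (a[18], a[19]) = (a[2], a[3]) = (32, 18) (two consecutive terms determine the rest), the sequence is eventually periodic: after a pre-period of length 2 it cycles with period 16.
For n ≥ 2, a[n] depends only on (n - 2) mod 16. (1272 - 2) mod 16 = 6, so a[1272] = a[8] = 24.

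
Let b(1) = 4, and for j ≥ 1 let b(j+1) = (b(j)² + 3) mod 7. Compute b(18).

0

We have b(1) = 4; b(2) = 5; b(3) = 0; b(4) = 3; b(5) = 5.
Since b(5) = b(2) = 5, the sequence is eventually periodic: after a pre-period of length 1 it cycles with period 3.
For j ≥ 2, b(j) depends only on (j - 2) mod 3. (18 - 2) mod 3 = 1, so b(18) = b(3) = 0.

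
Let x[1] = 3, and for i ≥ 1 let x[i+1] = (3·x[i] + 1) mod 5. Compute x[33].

3

Computing terms: x[1] = 3,  x[2] = 0,  x[3] = 1,  x[4] = 4,  x[5] = 3.
The sequence repeats with period 4.
(33 - 1) mod 4 = 0, so x[33] = x[1] = 3.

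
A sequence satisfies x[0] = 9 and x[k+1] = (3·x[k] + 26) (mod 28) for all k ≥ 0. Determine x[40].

Listing terms: x[0] = 9,  x[1] = 25,  x[2] = 17,  x[3] = 21,  x[4] = 5,  x[5] = 13,  x[6] = 9.
Since x[6] = x[0] = 9, the sequence is periodic with period 6.
(40 - 0) mod 6 = 4, so x[40] = x[4] = 5.

5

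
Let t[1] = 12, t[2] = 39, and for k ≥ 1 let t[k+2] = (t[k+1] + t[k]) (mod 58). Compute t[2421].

We have t[1] = 12,  t[2] = 39,  t[3] = 51,  t[4] = 32,  t[5] = 25,  t[6] = 57,  t[7] = 24,  t[8] = 23,  t[9] = 47,  t[10] = 12,  t[11] = 1,  t[12] = 13,  t[13] = 14,  t[14] = 27,  t[15] = 41,  t[16] = 10,  t[17] = 51,  t[18] = 3,  t[19] = 54,  t[20] = 57,  t[21] = 53,  t[22] = 52,  t[23] = 47,  t[24] = 41,  t[25] = 30,  t[26] = 13,  t[27] = 43,  t[28] = 56,  t[29] = 41,  t[30] = 39,  t[31] = 22,  t[32] = 3,  t[33] = 25,  t[34] = 28,  t[35] = 53,  t[36] = 23,  t[37] = 18,  t[38] = 41,  t[39] = 1,  t[40] = 42,  t[41] = 43,  t[42] = 27,  t[43] = 12,  t[44] = 39.
Since (t[43], t[44]) = (t[1], t[2]) = (12, 39) (two consecutive terms determine the rest), the sequence is periodic with period 42.
(2421 - 1) mod 42 = 26, so t[2421] = t[27] = 43.

43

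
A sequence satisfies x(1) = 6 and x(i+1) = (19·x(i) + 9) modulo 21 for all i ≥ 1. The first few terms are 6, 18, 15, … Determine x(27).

15

Computing terms: x(1) = 6,  x(2) = 18,  x(3) = 15,  x(4) = 0,  x(5) = 9,  x(6) = 12,  x(7) = 6.
Since x(7) = x(1) = 6, the sequence is periodic with period 6.
(27 - 1) mod 6 = 2, so x(27) = x(3) = 15.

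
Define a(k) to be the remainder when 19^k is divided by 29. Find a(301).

17

a(0) = 1,  a(1) = 19,  a(2) = 13,  a(3) = 15,  a(4) = 24,  a(5) = 21,  a(6) = 22,  a(7) = 12,  a(8) = 25,  a(9) = 11,  a(10) = 6,  a(11) = 27,  a(12) = 20,  a(13) = 3,  a(14) = 28,  a(15) = 10,  a(16) = 16,  a(17) = 14,  a(18) = 5,  a(19) = 8,  a(20) = 7,  a(21) = 17,  a(22) = 4,  a(23) = 18,  a(24) = 23,  a(25) = 2,  a(26) = 9,  a(27) = 26,  a(28) = 1.
Since a(28) = a(0) = 1, the sequence is periodic with period 28.
So a(301) = a(0 + ((301-0) mod 28)) = a(21) = 17.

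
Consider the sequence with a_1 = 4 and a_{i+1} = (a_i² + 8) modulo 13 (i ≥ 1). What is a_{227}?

Listing terms: a_1 = 4, a_2 = 11, a_3 = 12, a_4 = 9, a_5 = 11.
Since a_5 = a_2 = 11, the sequence is eventually periodic: after a pre-period of length 1 it cycles with period 3.
For i ≥ 2, a_i depends only on (i - 2) mod 3. (227 - 2) mod 3 = 0, so a_{227} = a_2 = 11.

11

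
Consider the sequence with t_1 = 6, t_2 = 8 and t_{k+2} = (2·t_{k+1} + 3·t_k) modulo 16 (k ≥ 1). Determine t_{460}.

12

Computing terms: t_1 = 6; t_2 = 8; t_3 = 2; t_4 = 12; t_5 = 14; t_6 = 0; t_7 = 10; t_8 = 4; t_9 = 6; t_{10} = 8.
Since (t_9, t_{10}) = (t_1, t_2) = (6, 8) (two consecutive terms determine the rest), the sequence is periodic with period 8.
So t_{460} = t_{1 + ((460-1) mod 8)} = t_4 = 12.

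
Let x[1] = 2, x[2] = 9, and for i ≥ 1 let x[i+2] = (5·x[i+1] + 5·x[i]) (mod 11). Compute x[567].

10

x[1] = 2; x[2] = 9; x[3] = 0; x[4] = 1; x[5] = 5; x[6] = 8; x[7] = 10; x[8] = 2; x[9] = 5; x[10] = 2; x[11] = 2; x[12] = 9.
Since (x[11], x[12]) = (x[1], x[2]) = (2, 9) (two consecutive terms determine the rest), the sequence is periodic with period 10.
(567 - 1) mod 10 = 6, so x[567] = x[7] = 10.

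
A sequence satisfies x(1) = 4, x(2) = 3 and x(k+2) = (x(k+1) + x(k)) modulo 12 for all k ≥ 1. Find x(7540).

10

Listing terms: x(1) = 4; x(2) = 3; x(3) = 7; x(4) = 10; x(5) = 5; x(6) = 3; x(7) = 8; x(8) = 11; x(9) = 7; x(10) = 6; x(11) = 1; x(12) = 7; x(13) = 8; x(14) = 3; x(15) = 11; x(16) = 2; x(17) = 1; x(18) = 3; x(19) = 4; x(20) = 7; x(21) = 11; x(22) = 6; x(23) = 5; x(24) = 11; x(25) = 4; x(26) = 3.
The sequence repeats with period 24.
So x(7540) = x(1 + ((7540-1) mod 24)) = x(4) = 10.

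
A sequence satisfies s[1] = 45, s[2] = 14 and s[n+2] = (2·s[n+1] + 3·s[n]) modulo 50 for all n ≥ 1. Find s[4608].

Listing terms: s[1] = 45; s[2] = 14; s[3] = 13; s[4] = 18; s[5] = 25; s[6] = 4; s[7] = 33; s[8] = 28; s[9] = 5; s[10] = 44; s[11] = 3; s[12] = 38; s[13] = 35; s[14] = 34; s[15] = 23; s[16] = 48; s[17] = 15; s[18] = 24; s[19] = 43; s[20] = 8; s[21] = 45; s[22] = 14.
The sequence repeats with period 20.
(4608 - 1) mod 20 = 7, so s[4608] = s[8] = 28.

28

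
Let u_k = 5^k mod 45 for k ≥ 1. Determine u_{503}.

u_1 = 5; u_2 = 25; u_3 = 35; u_4 = 40; u_5 = 20; u_6 = 10; u_7 = 5.
The sequence repeats with period 6.
So u_{503} = u_{1 + ((503-1) mod 6)} = u_5 = 20.

20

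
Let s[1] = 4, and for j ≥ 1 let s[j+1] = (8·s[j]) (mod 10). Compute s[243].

6

Listing terms: s[1] = 4; s[2] = 2; s[3] = 6; s[4] = 8; s[5] = 4.
Since s[5] = s[1] = 4, the sequence is periodic with period 4.
(243 - 1) mod 4 = 2, so s[243] = s[3] = 6.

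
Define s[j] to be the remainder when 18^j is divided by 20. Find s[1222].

4

Computing terms: s[0] = 1; s[1] = 18; s[2] = 4; s[3] = 12; s[4] = 16; s[5] = 8; s[6] = 4.
Since s[6] = s[2] = 4, the sequence is eventually periodic: after a pre-period of length 2 it cycles with period 4.
For j ≥ 2, s[j] depends only on (j - 2) mod 4. (1222 - 2) mod 4 = 0, so s[1222] = s[2] = 4.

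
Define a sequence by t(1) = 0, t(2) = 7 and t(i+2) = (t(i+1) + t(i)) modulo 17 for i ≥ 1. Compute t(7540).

t(1) = 0; t(2) = 7; t(3) = 7; t(4) = 14; t(5) = 4; t(6) = 1; t(7) = 5; t(8) = 6; t(9) = 11; t(10) = 0; t(11) = 11; t(12) = 11; t(13) = 5; t(14) = 16; t(15) = 4; t(16) = 3; t(17) = 7; t(18) = 10; t(19) = 0; t(20) = 10; t(21) = 10; t(22) = 3; t(23) = 13; t(24) = 16; t(25) = 12; t(26) = 11; t(27) = 6; t(28) = 0; t(29) = 6; t(30) = 6; t(31) = 12; t(32) = 1; t(33) = 13; t(34) = 14; t(35) = 10; t(36) = 7; t(37) = 0; t(38) = 7.
The sequence repeats with period 36.
So t(7540) = t(1 + ((7540-1) mod 36)) = t(16) = 3.

3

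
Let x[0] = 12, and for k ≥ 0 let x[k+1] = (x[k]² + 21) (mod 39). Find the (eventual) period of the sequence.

3

Listing terms: x[0] = 12, x[1] = 9, x[2] = 24, x[3] = 12.
The sequence repeats with period 3.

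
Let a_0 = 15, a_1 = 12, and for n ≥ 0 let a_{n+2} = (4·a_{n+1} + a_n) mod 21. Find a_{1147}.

a_0 = 15; a_1 = 12; a_2 = 0; a_3 = 12; a_4 = 6; a_5 = 15; a_6 = 3; a_7 = 6; a_8 = 6; a_9 = 9; a_{10} = 0; a_{11} = 9; a_{12} = 15; a_{13} = 6; a_{14} = 18; a_{15} = 15; a_{16} = 15; a_{17} = 12.
Since (a_{16}, a_{17}) = (a_0, a_1) = (15, 12) (two consecutive terms determine the rest), the sequence is periodic with period 16.
So a_{1147} = a_{0 + ((1147-0) mod 16)} = a_{11} = 9.

9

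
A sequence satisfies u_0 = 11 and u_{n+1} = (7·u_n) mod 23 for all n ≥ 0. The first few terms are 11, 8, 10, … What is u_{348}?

Computing terms: u_0 = 11; u_1 = 8; u_2 = 10; u_3 = 1; u_4 = 7; u_5 = 3; u_6 = 21; u_7 = 9; u_8 = 17; u_9 = 4; u_{10} = 5; u_{11} = 12; u_{12} = 15; u_{13} = 13; u_{14} = 22; u_{15} = 16; u_{16} = 20; u_{17} = 2; u_{18} = 14; u_{19} = 6; u_{20} = 19; u_{21} = 18; u_{22} = 11.
Since u_{22} = u_0 = 11, the sequence is periodic with period 22.
(348 - 0) mod 22 = 18, so u_{348} = u_{18} = 14.

14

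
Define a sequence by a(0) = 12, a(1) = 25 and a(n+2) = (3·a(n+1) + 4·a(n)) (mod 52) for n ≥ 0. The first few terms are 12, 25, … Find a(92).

We have a(0) = 12, a(1) = 25, a(2) = 19, a(3) = 1, a(4) = 27, a(5) = 33, a(6) = 51, a(7) = 25, a(8) = 19.
Since (a(7), a(8)) = (a(1), a(2)) = (25, 19) (two consecutive terms determine the rest), the sequence is eventually periodic: after a pre-period of length 1 it cycles with period 6.
For n ≥ 1, a(n) depends only on (n - 1) mod 6. (92 - 1) mod 6 = 1, so a(92) = a(2) = 19.

19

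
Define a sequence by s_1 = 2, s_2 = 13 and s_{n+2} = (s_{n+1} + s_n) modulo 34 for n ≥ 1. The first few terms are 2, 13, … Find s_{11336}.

We have s_1 = 2; s_2 = 13; s_3 = 15; s_4 = 28; s_5 = 9; s_6 = 3; s_7 = 12; s_8 = 15; s_9 = 27; s_{10} = 8; s_{11} = 1; s_{12} = 9; s_{13} = 10; s_{14} = 19; s_{15} = 29; s_{16} = 14; s_{17} = 9; s_{18} = 23; s_{19} = 32; s_{20} = 21; s_{21} = 19; s_{22} = 6; s_{23} = 25; s_{24} = 31; s_{25} = 22; s_{26} = 19; s_{27} = 7; s_{28} = 26; s_{29} = 33; s_{30} = 25; s_{31} = 24; s_{32} = 15; s_{33} = 5; s_{34} = 20; s_{35} = 25; s_{36} = 11; s_{37} = 2; s_{38} = 13.
Since (s_{37}, s_{38}) = (s_1, s_2) = (2, 13) (two consecutive terms determine the rest), the sequence is periodic with period 36.
So s_{11336} = s_{1 + ((11336-1) mod 36)} = s_{32} = 15.

15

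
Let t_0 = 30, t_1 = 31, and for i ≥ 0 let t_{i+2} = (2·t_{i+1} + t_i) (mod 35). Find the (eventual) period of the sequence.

12

Listing terms: t_0 = 30,  t_1 = 31,  t_2 = 22,  t_3 = 5,  t_4 = 32,  t_5 = 34,  t_6 = 30,  t_7 = 24,  t_8 = 8,  t_9 = 5,  t_{10} = 18,  t_{11} = 6,  t_{12} = 30,  t_{13} = 31.
Since (t_{12}, t_{13}) = (t_0, t_1) = (30, 31) (two consecutive terms determine the rest), the sequence is periodic with period 12.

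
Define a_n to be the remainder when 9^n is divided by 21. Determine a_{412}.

We have a_1 = 9; a_2 = 18; a_3 = 15; a_4 = 9.
Since a_4 = a_1 = 9, the sequence is periodic with period 3.
So a_{412} = a_{1 + ((412-1) mod 3)} = a_1 = 9.

9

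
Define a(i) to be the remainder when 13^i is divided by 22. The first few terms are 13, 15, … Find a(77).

Listing terms: a(1) = 13, a(2) = 15, a(3) = 19, a(4) = 5, a(5) = 21, a(6) = 9, a(7) = 7, a(8) = 3, a(9) = 17, a(10) = 1, a(11) = 13.
The sequence repeats with period 10.
(77 - 1) mod 10 = 6, so a(77) = a(7) = 7.

7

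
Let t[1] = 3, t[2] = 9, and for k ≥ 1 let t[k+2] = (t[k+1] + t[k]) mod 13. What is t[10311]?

We have t[1] = 3; t[2] = 9; t[3] = 12; t[4] = 8; t[5] = 7; t[6] = 2; t[7] = 9; t[8] = 11; t[9] = 7; t[10] = 5; t[11] = 12; t[12] = 4; t[13] = 3; t[14] = 7; t[15] = 10; t[16] = 4; t[17] = 1; t[18] = 5; t[19] = 6; t[20] = 11; t[21] = 4; t[22] = 2; t[23] = 6; t[24] = 8; t[25] = 1; t[26] = 9; t[27] = 10; t[28] = 6; t[29] = 3; t[30] = 9.
Since (t[29], t[30]) = (t[1], t[2]) = (3, 9) (two consecutive terms determine the rest), the sequence is periodic with period 28.
So t[10311] = t[1 + ((10311-1) mod 28)] = t[7] = 9.

9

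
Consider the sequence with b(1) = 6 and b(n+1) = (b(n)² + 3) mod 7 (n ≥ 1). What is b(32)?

3

b(1) = 6, b(2) = 4, b(3) = 5, b(4) = 0, b(5) = 3, b(6) = 5.
Since b(6) = b(3) = 5, the sequence is eventually periodic: after a pre-period of length 2 it cycles with period 3.
For n ≥ 3, b(n) depends only on (n - 3) mod 3. (32 - 3) mod 3 = 2, so b(32) = b(5) = 3.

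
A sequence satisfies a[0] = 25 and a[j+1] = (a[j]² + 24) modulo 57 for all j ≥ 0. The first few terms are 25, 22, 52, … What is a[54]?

52

a[0] = 25; a[1] = 22; a[2] = 52; a[3] = 49; a[4] = 31; a[5] = 16; a[6] = 52.
Since a[6] = a[2] = 52, the sequence is eventually periodic: after a pre-period of length 2 it cycles with period 4.
For j ≥ 2, a[j] depends only on (j - 2) mod 4. (54 - 2) mod 4 = 0, so a[54] = a[2] = 52.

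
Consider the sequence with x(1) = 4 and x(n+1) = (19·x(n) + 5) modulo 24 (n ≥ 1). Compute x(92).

Listing terms: x(1) = 4,  x(2) = 9,  x(3) = 8,  x(4) = 13,  x(5) = 12,  x(6) = 17,  x(7) = 16,  x(8) = 21,  x(9) = 20,  x(10) = 1,  x(11) = 0,  x(12) = 5,  x(13) = 4.
Since x(13) = x(1) = 4, the sequence is periodic with period 12.
So x(92) = x(1 + ((92-1) mod 12)) = x(8) = 21.

21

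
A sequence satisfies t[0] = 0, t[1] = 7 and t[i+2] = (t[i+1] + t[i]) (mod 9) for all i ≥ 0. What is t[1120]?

6

t[0] = 0, t[1] = 7, t[2] = 7, t[3] = 5, t[4] = 3, t[5] = 8, t[6] = 2, t[7] = 1, t[8] = 3, t[9] = 4, t[10] = 7, t[11] = 2, t[12] = 0, t[13] = 2, t[14] = 2, t[15] = 4, t[16] = 6, t[17] = 1, t[18] = 7, t[19] = 8, t[20] = 6, t[21] = 5, t[22] = 2, t[23] = 7, t[24] = 0, t[25] = 7.
The sequence repeats with period 24.
(1120 - 0) mod 24 = 16, so t[1120] = t[16] = 6.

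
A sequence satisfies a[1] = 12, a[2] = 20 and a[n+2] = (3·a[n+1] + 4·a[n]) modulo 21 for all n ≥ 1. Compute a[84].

17

a[1] = 12,  a[2] = 20,  a[3] = 3,  a[4] = 5,  a[5] = 6,  a[6] = 17,  a[7] = 12,  a[8] = 20.
The sequence repeats with period 6.
(84 - 1) mod 6 = 5, so a[84] = a[6] = 17.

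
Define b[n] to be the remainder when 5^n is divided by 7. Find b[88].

2

b[1] = 5,  b[2] = 4,  b[3] = 6,  b[4] = 2,  b[5] = 3,  b[6] = 1,  b[7] = 5.
Since b[7] = b[1] = 5, the sequence is periodic with period 6.
(88 - 1) mod 6 = 3, so b[88] = b[4] = 2.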